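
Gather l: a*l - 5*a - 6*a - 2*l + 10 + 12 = -11*a + l*(a - 2) + 22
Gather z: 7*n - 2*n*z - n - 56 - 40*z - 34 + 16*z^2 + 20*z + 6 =6*n + 16*z^2 + z*(-2*n - 20) - 84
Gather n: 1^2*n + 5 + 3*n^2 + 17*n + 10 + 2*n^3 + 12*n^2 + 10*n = 2*n^3 + 15*n^2 + 28*n + 15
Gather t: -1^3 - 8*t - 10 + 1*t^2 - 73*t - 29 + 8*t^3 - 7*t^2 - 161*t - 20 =8*t^3 - 6*t^2 - 242*t - 60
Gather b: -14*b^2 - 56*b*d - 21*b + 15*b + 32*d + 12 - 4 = -14*b^2 + b*(-56*d - 6) + 32*d + 8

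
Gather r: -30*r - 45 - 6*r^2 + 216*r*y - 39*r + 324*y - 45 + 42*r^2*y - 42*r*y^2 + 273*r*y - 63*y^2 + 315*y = r^2*(42*y - 6) + r*(-42*y^2 + 489*y - 69) - 63*y^2 + 639*y - 90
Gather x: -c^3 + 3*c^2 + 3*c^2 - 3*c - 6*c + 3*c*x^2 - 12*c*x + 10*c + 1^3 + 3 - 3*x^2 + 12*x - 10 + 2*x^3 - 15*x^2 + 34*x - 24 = -c^3 + 6*c^2 + c + 2*x^3 + x^2*(3*c - 18) + x*(46 - 12*c) - 30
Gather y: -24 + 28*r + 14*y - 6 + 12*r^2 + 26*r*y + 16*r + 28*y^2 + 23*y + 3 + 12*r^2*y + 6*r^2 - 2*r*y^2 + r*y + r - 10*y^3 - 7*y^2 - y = 18*r^2 + 45*r - 10*y^3 + y^2*(21 - 2*r) + y*(12*r^2 + 27*r + 36) - 27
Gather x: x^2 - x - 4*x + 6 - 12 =x^2 - 5*x - 6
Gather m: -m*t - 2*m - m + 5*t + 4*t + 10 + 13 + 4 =m*(-t - 3) + 9*t + 27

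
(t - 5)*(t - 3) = t^2 - 8*t + 15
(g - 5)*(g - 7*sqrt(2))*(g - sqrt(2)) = g^3 - 8*sqrt(2)*g^2 - 5*g^2 + 14*g + 40*sqrt(2)*g - 70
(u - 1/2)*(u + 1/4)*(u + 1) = u^3 + 3*u^2/4 - 3*u/8 - 1/8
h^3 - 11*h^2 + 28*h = h*(h - 7)*(h - 4)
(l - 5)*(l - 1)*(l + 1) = l^3 - 5*l^2 - l + 5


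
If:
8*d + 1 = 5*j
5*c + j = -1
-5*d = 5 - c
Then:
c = 10/133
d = -131/133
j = -183/133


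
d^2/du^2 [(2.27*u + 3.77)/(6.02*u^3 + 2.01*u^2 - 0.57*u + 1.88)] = (493.594248*u^5 + 1804.32042*u^4 + 763.804674*u^3 - 294.52263*u^2 - 333.387102*u - 21.177342)/(218.167208*u^9 + 218.529612*u^8 + 10.993122*u^7 + 171.133773*u^6 + 135.449379*u^5 - 13.960881*u^4 + 50.722575*u^3 + 23.144868*u^2 - 6.043824*u + 6.644672)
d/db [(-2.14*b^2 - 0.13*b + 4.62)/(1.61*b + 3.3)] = (-3.4454*b^2 - 14.124*b - 7.8672)/(2.5921*b^2 + 10.626*b + 10.89)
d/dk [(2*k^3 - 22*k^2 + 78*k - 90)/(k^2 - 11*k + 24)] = 2*(k^2 - 16*k + 49)/(k^2 - 16*k + 64)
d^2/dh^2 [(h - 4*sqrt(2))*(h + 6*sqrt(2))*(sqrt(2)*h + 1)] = 6*sqrt(2)*h + 10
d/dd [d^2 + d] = 2*d + 1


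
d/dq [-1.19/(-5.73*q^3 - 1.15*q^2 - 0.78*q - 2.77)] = (-20.4561*q^2 - 2.737*q - 0.9282)/(5.73*q^3 + 1.15*q^2 + 0.78*q + 2.77)^2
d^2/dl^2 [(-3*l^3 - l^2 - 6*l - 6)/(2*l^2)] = 6*(-l - 3)/l^4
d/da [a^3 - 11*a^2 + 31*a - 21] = 3*a^2 - 22*a + 31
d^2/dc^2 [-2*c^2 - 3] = -4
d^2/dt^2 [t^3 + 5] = 6*t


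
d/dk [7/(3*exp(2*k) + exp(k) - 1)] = (-42*exp(k) - 7)*exp(k)/(3*exp(2*k) + exp(k) - 1)^2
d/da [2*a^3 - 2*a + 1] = 6*a^2 - 2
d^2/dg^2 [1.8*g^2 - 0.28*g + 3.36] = 3.60000000000000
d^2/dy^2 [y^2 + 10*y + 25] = 2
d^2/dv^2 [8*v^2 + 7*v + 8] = 16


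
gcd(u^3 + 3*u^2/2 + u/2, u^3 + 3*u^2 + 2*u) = u^2 + u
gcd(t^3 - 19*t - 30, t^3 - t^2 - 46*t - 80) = t + 2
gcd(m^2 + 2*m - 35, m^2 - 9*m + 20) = m - 5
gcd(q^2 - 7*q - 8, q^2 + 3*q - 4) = 1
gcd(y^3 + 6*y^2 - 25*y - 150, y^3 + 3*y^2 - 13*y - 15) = y + 5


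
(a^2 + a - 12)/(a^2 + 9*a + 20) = (a - 3)/(a + 5)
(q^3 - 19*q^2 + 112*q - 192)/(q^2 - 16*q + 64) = q - 3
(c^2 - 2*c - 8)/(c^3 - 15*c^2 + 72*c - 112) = (c + 2)/(c^2 - 11*c + 28)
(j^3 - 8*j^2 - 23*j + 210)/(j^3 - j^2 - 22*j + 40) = (j^2 - 13*j + 42)/(j^2 - 6*j + 8)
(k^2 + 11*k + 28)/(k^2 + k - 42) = (k + 4)/(k - 6)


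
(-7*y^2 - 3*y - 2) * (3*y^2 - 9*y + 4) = -21*y^4 + 54*y^3 - 7*y^2 + 6*y - 8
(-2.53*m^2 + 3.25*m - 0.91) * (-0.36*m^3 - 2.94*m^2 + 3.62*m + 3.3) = 0.9108*m^5 + 6.2682*m^4 - 18.386*m^3 + 6.0914*m^2 + 7.4308*m - 3.003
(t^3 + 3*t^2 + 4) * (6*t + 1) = 6*t^4 + 19*t^3 + 3*t^2 + 24*t + 4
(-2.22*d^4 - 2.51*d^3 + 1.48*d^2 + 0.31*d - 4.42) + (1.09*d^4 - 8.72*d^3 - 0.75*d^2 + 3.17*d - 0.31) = -1.13*d^4 - 11.23*d^3 + 0.73*d^2 + 3.48*d - 4.73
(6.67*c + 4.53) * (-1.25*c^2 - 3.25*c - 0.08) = -8.3375*c^3 - 27.34*c^2 - 15.2561*c - 0.3624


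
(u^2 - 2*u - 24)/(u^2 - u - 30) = (u + 4)/(u + 5)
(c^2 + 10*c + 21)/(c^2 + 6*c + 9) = (c + 7)/(c + 3)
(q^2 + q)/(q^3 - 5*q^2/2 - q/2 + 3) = 2*q/(2*q^2 - 7*q + 6)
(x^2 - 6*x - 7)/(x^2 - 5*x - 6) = (x - 7)/(x - 6)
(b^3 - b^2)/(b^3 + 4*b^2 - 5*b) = b/(b + 5)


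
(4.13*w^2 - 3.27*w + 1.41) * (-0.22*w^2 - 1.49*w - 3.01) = -0.9086*w^4 - 5.4343*w^3 - 7.8692*w^2 + 7.7418*w - 4.2441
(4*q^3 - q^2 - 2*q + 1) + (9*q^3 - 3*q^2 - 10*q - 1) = 13*q^3 - 4*q^2 - 12*q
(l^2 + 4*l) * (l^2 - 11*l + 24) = l^4 - 7*l^3 - 20*l^2 + 96*l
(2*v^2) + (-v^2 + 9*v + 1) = v^2 + 9*v + 1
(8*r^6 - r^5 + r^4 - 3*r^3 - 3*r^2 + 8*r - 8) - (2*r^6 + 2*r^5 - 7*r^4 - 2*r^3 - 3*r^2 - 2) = 6*r^6 - 3*r^5 + 8*r^4 - r^3 + 8*r - 6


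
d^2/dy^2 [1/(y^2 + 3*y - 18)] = 2*(-y^2 - 3*y + (2*y + 3)^2 + 18)/(y^2 + 3*y - 18)^3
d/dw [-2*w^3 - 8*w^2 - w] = -6*w^2 - 16*w - 1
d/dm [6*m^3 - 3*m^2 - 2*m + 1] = 18*m^2 - 6*m - 2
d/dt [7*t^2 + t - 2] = 14*t + 1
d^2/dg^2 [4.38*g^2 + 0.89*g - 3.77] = 8.76000000000000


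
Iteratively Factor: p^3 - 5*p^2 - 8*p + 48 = (p - 4)*(p^2 - p - 12) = (p - 4)^2*(p + 3)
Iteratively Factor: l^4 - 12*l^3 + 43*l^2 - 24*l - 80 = (l - 4)*(l^3 - 8*l^2 + 11*l + 20) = (l - 4)^2*(l^2 - 4*l - 5) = (l - 4)^2*(l + 1)*(l - 5)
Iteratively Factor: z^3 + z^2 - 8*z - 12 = (z + 2)*(z^2 - z - 6) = (z + 2)^2*(z - 3)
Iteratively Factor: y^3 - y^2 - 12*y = (y)*(y^2 - y - 12) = y*(y - 4)*(y + 3)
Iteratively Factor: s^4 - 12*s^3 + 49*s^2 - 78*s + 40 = (s - 1)*(s^3 - 11*s^2 + 38*s - 40) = (s - 5)*(s - 1)*(s^2 - 6*s + 8) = (s - 5)*(s - 2)*(s - 1)*(s - 4)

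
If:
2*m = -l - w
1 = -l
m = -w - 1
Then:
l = -1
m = 2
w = -3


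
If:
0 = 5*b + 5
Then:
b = -1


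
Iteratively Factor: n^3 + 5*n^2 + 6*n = (n + 3)*(n^2 + 2*n) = (n + 2)*(n + 3)*(n)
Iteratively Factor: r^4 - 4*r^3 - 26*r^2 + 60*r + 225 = (r + 3)*(r^3 - 7*r^2 - 5*r + 75) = (r - 5)*(r + 3)*(r^2 - 2*r - 15) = (r - 5)*(r + 3)^2*(r - 5)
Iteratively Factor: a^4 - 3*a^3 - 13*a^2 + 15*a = (a - 1)*(a^3 - 2*a^2 - 15*a) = a*(a - 1)*(a^2 - 2*a - 15) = a*(a - 1)*(a + 3)*(a - 5)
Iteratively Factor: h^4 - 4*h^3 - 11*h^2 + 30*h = (h + 3)*(h^3 - 7*h^2 + 10*h) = h*(h + 3)*(h^2 - 7*h + 10) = h*(h - 5)*(h + 3)*(h - 2)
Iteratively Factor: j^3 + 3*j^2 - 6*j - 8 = (j - 2)*(j^2 + 5*j + 4) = (j - 2)*(j + 1)*(j + 4)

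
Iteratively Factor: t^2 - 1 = (t + 1)*(t - 1)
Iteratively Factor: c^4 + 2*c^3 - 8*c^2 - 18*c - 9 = (c + 3)*(c^3 - c^2 - 5*c - 3) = (c + 1)*(c + 3)*(c^2 - 2*c - 3) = (c - 3)*(c + 1)*(c + 3)*(c + 1)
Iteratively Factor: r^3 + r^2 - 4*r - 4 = (r - 2)*(r^2 + 3*r + 2) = (r - 2)*(r + 1)*(r + 2)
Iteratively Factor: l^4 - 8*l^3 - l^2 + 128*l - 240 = (l - 3)*(l^3 - 5*l^2 - 16*l + 80) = (l - 4)*(l - 3)*(l^2 - l - 20) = (l - 4)*(l - 3)*(l + 4)*(l - 5)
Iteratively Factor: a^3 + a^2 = (a + 1)*(a^2) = a*(a + 1)*(a)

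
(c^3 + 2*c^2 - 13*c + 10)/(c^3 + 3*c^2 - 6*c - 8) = (c^2 + 4*c - 5)/(c^2 + 5*c + 4)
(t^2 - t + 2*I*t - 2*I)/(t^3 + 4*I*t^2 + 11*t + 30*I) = (t - 1)/(t^2 + 2*I*t + 15)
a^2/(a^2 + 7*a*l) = a/(a + 7*l)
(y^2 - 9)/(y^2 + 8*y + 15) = (y - 3)/(y + 5)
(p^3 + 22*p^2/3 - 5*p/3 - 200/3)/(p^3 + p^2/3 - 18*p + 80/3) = (p + 5)/(p - 2)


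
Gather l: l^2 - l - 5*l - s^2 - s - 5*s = l^2 - 6*l - s^2 - 6*s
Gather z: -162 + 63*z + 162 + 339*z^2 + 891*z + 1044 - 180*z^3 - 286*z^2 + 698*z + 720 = -180*z^3 + 53*z^2 + 1652*z + 1764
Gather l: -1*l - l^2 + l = -l^2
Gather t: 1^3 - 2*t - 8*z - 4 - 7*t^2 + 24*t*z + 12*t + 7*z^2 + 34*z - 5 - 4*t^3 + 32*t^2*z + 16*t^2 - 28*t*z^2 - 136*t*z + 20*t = -4*t^3 + t^2*(32*z + 9) + t*(-28*z^2 - 112*z + 30) + 7*z^2 + 26*z - 8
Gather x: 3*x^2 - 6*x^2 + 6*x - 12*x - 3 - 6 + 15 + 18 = -3*x^2 - 6*x + 24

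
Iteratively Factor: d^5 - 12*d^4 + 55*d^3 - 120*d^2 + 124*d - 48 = (d - 3)*(d^4 - 9*d^3 + 28*d^2 - 36*d + 16) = (d - 3)*(d - 2)*(d^3 - 7*d^2 + 14*d - 8) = (d - 4)*(d - 3)*(d - 2)*(d^2 - 3*d + 2) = (d - 4)*(d - 3)*(d - 2)^2*(d - 1)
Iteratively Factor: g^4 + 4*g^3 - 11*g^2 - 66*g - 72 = (g - 4)*(g^3 + 8*g^2 + 21*g + 18) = (g - 4)*(g + 2)*(g^2 + 6*g + 9) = (g - 4)*(g + 2)*(g + 3)*(g + 3)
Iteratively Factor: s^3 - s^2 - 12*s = (s)*(s^2 - s - 12) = s*(s - 4)*(s + 3)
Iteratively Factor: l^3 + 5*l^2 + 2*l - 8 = (l + 2)*(l^2 + 3*l - 4) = (l + 2)*(l + 4)*(l - 1)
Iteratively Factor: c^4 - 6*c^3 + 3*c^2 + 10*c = (c + 1)*(c^3 - 7*c^2 + 10*c) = (c - 5)*(c + 1)*(c^2 - 2*c) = (c - 5)*(c - 2)*(c + 1)*(c)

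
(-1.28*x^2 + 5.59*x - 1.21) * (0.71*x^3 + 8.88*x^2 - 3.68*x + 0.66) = -0.9088*x^5 - 7.3975*x^4 + 53.4905*x^3 - 32.1608*x^2 + 8.1422*x - 0.7986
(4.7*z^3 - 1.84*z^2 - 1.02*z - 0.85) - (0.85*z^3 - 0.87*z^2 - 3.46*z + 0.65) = 3.85*z^3 - 0.97*z^2 + 2.44*z - 1.5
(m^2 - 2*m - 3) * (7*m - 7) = 7*m^3 - 21*m^2 - 7*m + 21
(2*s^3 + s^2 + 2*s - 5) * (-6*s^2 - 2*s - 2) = -12*s^5 - 10*s^4 - 18*s^3 + 24*s^2 + 6*s + 10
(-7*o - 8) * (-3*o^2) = 21*o^3 + 24*o^2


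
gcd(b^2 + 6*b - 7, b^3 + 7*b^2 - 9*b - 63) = b + 7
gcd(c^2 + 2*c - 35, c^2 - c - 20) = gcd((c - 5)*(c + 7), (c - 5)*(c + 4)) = c - 5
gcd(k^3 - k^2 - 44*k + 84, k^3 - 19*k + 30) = k - 2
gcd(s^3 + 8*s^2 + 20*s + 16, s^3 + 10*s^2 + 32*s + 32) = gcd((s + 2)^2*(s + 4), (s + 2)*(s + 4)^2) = s^2 + 6*s + 8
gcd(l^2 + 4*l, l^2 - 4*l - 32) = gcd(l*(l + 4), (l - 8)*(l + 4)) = l + 4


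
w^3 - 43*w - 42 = (w - 7)*(w + 1)*(w + 6)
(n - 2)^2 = n^2 - 4*n + 4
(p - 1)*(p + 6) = p^2 + 5*p - 6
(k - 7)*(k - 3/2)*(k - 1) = k^3 - 19*k^2/2 + 19*k - 21/2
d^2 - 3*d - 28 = (d - 7)*(d + 4)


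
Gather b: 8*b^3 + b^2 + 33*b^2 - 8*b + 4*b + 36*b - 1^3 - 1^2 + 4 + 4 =8*b^3 + 34*b^2 + 32*b + 6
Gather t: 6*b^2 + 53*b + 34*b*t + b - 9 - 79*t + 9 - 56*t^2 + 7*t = 6*b^2 + 54*b - 56*t^2 + t*(34*b - 72)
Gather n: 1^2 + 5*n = 5*n + 1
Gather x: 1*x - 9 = x - 9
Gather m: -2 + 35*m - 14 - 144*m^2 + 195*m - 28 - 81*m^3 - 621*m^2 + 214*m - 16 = -81*m^3 - 765*m^2 + 444*m - 60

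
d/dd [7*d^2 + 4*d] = 14*d + 4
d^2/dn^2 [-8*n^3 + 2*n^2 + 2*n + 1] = 4 - 48*n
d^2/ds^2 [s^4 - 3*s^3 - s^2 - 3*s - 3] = 12*s^2 - 18*s - 2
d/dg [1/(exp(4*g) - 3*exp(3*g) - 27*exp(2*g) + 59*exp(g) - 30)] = (-4*exp(3*g) + 9*exp(2*g) + 54*exp(g) - 59)*exp(g)/(-exp(4*g) + 3*exp(3*g) + 27*exp(2*g) - 59*exp(g) + 30)^2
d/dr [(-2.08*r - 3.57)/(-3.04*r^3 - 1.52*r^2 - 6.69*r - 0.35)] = (6.3232*r^3 + 3.1616*r^2 + 13.9152*r - (2.08*r + 3.57)*(9.12*r^2 + 3.04*r + 6.69) + 0.728)/(3.04*r^3 + 1.52*r^2 + 6.69*r + 0.35)^2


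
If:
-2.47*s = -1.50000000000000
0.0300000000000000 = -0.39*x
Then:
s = 0.61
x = -0.08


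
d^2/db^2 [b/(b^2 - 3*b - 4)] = 2*(-b*(2*b - 3)^2 + 3*(1 - b)*(-b^2 + 3*b + 4))/(-b^2 + 3*b + 4)^3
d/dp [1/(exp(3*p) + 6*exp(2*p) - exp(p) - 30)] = (-3*exp(2*p) - 12*exp(p) + 1)*exp(p)/(exp(3*p) + 6*exp(2*p) - exp(p) - 30)^2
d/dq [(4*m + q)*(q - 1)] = 4*m + 2*q - 1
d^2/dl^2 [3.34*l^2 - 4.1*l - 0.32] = 6.68000000000000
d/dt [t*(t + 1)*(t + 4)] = 3*t^2 + 10*t + 4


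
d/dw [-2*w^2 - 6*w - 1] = -4*w - 6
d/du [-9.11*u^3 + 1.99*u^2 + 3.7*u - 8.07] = -27.33*u^2 + 3.98*u + 3.7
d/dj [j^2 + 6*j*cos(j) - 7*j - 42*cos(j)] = -6*j*sin(j) + 2*j + 42*sin(j) + 6*cos(j) - 7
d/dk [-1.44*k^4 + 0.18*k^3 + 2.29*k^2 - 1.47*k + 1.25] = -5.76*k^3 + 0.54*k^2 + 4.58*k - 1.47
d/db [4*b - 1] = 4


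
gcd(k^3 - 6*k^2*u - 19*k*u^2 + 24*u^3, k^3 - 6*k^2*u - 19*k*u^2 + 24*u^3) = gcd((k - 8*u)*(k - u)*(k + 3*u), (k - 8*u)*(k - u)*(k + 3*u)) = k^3 - 6*k^2*u - 19*k*u^2 + 24*u^3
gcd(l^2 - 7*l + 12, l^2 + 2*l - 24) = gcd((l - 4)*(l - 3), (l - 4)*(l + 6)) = l - 4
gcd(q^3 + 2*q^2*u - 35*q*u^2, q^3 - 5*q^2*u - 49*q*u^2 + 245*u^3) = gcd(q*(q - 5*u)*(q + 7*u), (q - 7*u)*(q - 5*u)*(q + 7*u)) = q^2 + 2*q*u - 35*u^2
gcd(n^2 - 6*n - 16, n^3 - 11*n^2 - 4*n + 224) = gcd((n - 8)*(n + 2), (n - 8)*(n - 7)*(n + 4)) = n - 8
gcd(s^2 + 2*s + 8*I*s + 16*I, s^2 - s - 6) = s + 2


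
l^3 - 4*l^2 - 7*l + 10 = (l - 5)*(l - 1)*(l + 2)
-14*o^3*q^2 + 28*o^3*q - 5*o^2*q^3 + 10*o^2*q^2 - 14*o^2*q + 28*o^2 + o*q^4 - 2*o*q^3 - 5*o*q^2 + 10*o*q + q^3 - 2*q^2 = (-7*o + q)*(2*o + q)*(q - 2)*(o*q + 1)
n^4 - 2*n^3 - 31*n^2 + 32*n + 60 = (n - 6)*(n - 2)*(n + 1)*(n + 5)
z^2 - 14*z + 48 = (z - 8)*(z - 6)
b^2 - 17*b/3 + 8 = (b - 3)*(b - 8/3)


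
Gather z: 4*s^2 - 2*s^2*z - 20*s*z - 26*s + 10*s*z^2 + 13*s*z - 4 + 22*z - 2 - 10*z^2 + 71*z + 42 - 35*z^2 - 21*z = 4*s^2 - 26*s + z^2*(10*s - 45) + z*(-2*s^2 - 7*s + 72) + 36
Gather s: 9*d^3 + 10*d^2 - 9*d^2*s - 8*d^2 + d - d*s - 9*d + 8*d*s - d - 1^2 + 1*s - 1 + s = 9*d^3 + 2*d^2 - 9*d + s*(-9*d^2 + 7*d + 2) - 2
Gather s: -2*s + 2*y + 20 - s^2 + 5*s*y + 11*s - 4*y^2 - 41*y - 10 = -s^2 + s*(5*y + 9) - 4*y^2 - 39*y + 10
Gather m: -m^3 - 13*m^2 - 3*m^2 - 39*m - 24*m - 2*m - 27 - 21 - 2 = -m^3 - 16*m^2 - 65*m - 50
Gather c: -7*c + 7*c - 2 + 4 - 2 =0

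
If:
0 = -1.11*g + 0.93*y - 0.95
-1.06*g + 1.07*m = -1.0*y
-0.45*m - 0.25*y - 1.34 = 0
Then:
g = -4.81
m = -0.35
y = -4.72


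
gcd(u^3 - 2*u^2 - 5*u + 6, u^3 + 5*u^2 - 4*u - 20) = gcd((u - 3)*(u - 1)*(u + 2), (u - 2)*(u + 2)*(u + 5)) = u + 2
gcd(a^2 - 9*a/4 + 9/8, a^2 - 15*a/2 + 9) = a - 3/2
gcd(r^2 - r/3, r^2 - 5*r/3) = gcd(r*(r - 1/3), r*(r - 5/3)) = r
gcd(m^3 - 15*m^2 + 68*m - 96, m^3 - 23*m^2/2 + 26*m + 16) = m^2 - 12*m + 32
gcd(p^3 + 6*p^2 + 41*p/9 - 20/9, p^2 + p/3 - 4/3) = p + 4/3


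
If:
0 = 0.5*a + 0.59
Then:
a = -1.18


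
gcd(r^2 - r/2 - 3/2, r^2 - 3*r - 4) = r + 1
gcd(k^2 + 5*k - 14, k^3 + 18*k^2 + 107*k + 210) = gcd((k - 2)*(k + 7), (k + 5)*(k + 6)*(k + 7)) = k + 7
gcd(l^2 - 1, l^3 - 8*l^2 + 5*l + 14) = l + 1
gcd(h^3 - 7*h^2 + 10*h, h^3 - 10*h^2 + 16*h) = h^2 - 2*h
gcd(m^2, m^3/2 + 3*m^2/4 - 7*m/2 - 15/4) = 1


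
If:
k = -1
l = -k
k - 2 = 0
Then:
No Solution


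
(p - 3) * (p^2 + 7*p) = p^3 + 4*p^2 - 21*p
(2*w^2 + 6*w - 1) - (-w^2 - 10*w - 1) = 3*w^2 + 16*w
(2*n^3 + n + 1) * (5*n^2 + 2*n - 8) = 10*n^5 + 4*n^4 - 11*n^3 + 7*n^2 - 6*n - 8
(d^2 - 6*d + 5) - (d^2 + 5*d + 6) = -11*d - 1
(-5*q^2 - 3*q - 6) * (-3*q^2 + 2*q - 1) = 15*q^4 - q^3 + 17*q^2 - 9*q + 6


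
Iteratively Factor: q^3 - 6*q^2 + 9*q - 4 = (q - 4)*(q^2 - 2*q + 1) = (q - 4)*(q - 1)*(q - 1)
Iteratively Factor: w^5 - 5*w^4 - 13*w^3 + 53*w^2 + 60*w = (w - 4)*(w^4 - w^3 - 17*w^2 - 15*w) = (w - 4)*(w + 3)*(w^3 - 4*w^2 - 5*w) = (w - 5)*(w - 4)*(w + 3)*(w^2 + w) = w*(w - 5)*(w - 4)*(w + 3)*(w + 1)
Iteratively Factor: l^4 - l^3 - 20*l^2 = (l - 5)*(l^3 + 4*l^2) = l*(l - 5)*(l^2 + 4*l) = l^2*(l - 5)*(l + 4)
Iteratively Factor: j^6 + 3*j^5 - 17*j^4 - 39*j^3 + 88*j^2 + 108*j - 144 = (j + 4)*(j^5 - j^4 - 13*j^3 + 13*j^2 + 36*j - 36) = (j - 3)*(j + 4)*(j^4 + 2*j^3 - 7*j^2 - 8*j + 12) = (j - 3)*(j + 3)*(j + 4)*(j^3 - j^2 - 4*j + 4) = (j - 3)*(j - 1)*(j + 3)*(j + 4)*(j^2 - 4) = (j - 3)*(j - 1)*(j + 2)*(j + 3)*(j + 4)*(j - 2)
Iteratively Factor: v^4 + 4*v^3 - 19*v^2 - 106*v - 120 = (v - 5)*(v^3 + 9*v^2 + 26*v + 24) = (v - 5)*(v + 2)*(v^2 + 7*v + 12) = (v - 5)*(v + 2)*(v + 3)*(v + 4)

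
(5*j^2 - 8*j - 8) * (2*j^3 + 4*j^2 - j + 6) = 10*j^5 + 4*j^4 - 53*j^3 + 6*j^2 - 40*j - 48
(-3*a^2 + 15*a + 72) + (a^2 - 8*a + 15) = -2*a^2 + 7*a + 87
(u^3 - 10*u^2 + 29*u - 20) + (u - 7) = u^3 - 10*u^2 + 30*u - 27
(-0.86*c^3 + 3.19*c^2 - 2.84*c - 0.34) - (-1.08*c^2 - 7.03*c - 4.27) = -0.86*c^3 + 4.27*c^2 + 4.19*c + 3.93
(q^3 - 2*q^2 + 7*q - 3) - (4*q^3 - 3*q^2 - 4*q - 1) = -3*q^3 + q^2 + 11*q - 2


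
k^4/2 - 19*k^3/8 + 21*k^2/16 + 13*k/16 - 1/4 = (k/2 + 1/4)*(k - 4)*(k - 1)*(k - 1/4)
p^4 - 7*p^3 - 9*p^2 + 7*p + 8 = (p - 8)*(p - 1)*(p + 1)^2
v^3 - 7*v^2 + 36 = (v - 6)*(v - 3)*(v + 2)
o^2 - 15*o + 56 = (o - 8)*(o - 7)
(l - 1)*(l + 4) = l^2 + 3*l - 4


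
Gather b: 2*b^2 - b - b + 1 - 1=2*b^2 - 2*b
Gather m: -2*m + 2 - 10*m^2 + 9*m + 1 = -10*m^2 + 7*m + 3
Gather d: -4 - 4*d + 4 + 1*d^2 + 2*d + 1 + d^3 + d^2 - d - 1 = d^3 + 2*d^2 - 3*d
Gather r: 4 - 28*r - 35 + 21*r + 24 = -7*r - 7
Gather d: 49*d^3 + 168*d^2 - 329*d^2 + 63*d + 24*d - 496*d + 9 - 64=49*d^3 - 161*d^2 - 409*d - 55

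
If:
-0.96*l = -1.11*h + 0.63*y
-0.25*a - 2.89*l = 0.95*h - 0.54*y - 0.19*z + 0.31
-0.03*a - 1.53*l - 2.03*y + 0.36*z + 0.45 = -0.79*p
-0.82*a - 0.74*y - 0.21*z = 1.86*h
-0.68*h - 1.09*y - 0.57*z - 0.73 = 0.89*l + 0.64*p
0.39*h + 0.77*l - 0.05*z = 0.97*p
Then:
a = 0.33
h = -0.07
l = -0.16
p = -0.10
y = 0.11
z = -1.04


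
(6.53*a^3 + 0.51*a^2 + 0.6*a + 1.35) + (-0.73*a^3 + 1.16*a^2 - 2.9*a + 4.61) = 5.8*a^3 + 1.67*a^2 - 2.3*a + 5.96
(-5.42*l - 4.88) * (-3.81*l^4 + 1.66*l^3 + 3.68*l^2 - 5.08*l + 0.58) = 20.6502*l^5 + 9.5956*l^4 - 28.0464*l^3 + 9.5752*l^2 + 21.6468*l - 2.8304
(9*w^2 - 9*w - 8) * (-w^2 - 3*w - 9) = -9*w^4 - 18*w^3 - 46*w^2 + 105*w + 72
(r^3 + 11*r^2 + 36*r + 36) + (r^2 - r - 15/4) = r^3 + 12*r^2 + 35*r + 129/4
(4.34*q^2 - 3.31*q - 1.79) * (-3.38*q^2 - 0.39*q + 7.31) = -14.6692*q^4 + 9.4952*q^3 + 39.0665*q^2 - 23.498*q - 13.0849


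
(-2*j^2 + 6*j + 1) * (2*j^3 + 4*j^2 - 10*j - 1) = -4*j^5 + 4*j^4 + 46*j^3 - 54*j^2 - 16*j - 1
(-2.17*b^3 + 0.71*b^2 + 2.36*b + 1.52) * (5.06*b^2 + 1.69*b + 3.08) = -10.9802*b^5 - 0.0747*b^4 + 6.4579*b^3 + 13.8664*b^2 + 9.8376*b + 4.6816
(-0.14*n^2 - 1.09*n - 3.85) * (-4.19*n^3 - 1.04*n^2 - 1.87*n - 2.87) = 0.5866*n^5 + 4.7127*n^4 + 17.5269*n^3 + 6.4441*n^2 + 10.3278*n + 11.0495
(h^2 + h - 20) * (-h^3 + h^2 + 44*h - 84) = -h^5 + 65*h^3 - 60*h^2 - 964*h + 1680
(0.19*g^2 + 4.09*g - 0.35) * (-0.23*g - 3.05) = -0.0437*g^3 - 1.5202*g^2 - 12.394*g + 1.0675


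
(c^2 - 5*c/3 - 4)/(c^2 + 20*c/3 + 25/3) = (3*c^2 - 5*c - 12)/(3*c^2 + 20*c + 25)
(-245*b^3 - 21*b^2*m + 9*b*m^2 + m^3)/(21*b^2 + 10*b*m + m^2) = (-35*b^2 + 2*b*m + m^2)/(3*b + m)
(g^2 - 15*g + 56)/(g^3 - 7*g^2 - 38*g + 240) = (g - 7)/(g^2 + g - 30)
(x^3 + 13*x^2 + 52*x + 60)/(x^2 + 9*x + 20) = (x^2 + 8*x + 12)/(x + 4)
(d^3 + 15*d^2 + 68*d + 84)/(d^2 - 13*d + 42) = (d^3 + 15*d^2 + 68*d + 84)/(d^2 - 13*d + 42)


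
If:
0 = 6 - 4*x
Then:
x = 3/2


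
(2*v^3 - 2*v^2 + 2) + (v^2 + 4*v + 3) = 2*v^3 - v^2 + 4*v + 5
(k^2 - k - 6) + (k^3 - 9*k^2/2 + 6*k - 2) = k^3 - 7*k^2/2 + 5*k - 8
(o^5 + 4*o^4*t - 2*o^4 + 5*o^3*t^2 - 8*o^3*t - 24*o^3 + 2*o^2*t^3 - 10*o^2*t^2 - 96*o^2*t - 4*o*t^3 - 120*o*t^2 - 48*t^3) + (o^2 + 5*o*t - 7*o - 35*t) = o^5 + 4*o^4*t - 2*o^4 + 5*o^3*t^2 - 8*o^3*t - 24*o^3 + 2*o^2*t^3 - 10*o^2*t^2 - 96*o^2*t + o^2 - 4*o*t^3 - 120*o*t^2 + 5*o*t - 7*o - 48*t^3 - 35*t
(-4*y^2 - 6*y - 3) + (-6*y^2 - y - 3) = -10*y^2 - 7*y - 6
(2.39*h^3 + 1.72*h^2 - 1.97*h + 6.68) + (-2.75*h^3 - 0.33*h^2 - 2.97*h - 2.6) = -0.36*h^3 + 1.39*h^2 - 4.94*h + 4.08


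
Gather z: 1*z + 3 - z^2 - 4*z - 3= -z^2 - 3*z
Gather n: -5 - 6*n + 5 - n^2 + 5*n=-n^2 - n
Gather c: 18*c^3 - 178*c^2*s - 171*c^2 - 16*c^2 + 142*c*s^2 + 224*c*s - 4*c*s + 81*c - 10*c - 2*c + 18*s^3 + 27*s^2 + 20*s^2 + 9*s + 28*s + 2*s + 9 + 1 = 18*c^3 + c^2*(-178*s - 187) + c*(142*s^2 + 220*s + 69) + 18*s^3 + 47*s^2 + 39*s + 10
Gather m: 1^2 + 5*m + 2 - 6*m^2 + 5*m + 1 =-6*m^2 + 10*m + 4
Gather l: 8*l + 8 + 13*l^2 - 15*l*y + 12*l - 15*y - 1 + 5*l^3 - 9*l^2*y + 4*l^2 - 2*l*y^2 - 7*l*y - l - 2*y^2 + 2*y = 5*l^3 + l^2*(17 - 9*y) + l*(-2*y^2 - 22*y + 19) - 2*y^2 - 13*y + 7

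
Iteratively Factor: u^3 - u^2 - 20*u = (u)*(u^2 - u - 20) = u*(u + 4)*(u - 5)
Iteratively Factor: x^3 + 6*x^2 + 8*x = (x + 4)*(x^2 + 2*x) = x*(x + 4)*(x + 2)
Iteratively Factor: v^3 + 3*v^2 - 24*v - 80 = (v - 5)*(v^2 + 8*v + 16) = (v - 5)*(v + 4)*(v + 4)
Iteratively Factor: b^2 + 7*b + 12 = (b + 4)*(b + 3)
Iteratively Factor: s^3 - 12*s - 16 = (s + 2)*(s^2 - 2*s - 8) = (s - 4)*(s + 2)*(s + 2)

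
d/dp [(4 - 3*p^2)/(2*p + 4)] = (3*p^2 - 6*p*(p + 2) - 4)/(2*(p + 2)^2)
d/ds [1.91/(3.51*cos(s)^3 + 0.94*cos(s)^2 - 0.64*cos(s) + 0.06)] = (20.1123*cos(s)^2 + 3.5908*cos(s) - 1.2224)*sin(s)/(3.51*cos(s)^3 + 0.94*cos(s)^2 - 0.64*cos(s) + 0.06)^2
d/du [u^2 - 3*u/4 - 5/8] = 2*u - 3/4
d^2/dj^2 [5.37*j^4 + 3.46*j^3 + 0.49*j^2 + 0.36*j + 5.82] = 64.44*j^2 + 20.76*j + 0.98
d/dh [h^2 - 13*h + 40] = 2*h - 13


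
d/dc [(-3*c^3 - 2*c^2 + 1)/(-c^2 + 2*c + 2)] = (3*c^4 - 12*c^3 - 22*c^2 - 6*c - 2)/(c^4 - 4*c^3 + 8*c + 4)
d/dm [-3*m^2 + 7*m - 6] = 7 - 6*m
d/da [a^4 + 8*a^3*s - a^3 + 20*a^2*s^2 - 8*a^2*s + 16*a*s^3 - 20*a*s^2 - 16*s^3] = 4*a^3 + 24*a^2*s - 3*a^2 + 40*a*s^2 - 16*a*s + 16*s^3 - 20*s^2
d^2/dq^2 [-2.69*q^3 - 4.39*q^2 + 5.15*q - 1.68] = -16.14*q - 8.78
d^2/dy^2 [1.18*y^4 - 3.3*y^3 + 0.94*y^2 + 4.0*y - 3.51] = 14.16*y^2 - 19.8*y + 1.88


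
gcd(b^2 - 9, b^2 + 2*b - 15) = b - 3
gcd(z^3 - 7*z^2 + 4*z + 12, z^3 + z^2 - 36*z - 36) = z^2 - 5*z - 6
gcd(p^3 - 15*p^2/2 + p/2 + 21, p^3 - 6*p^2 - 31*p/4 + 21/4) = p^2 - 11*p/2 - 21/2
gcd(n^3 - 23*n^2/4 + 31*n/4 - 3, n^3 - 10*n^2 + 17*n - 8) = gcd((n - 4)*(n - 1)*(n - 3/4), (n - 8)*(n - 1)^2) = n - 1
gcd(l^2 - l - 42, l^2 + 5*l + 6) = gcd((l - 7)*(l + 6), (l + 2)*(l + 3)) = 1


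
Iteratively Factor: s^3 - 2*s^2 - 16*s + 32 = (s - 4)*(s^2 + 2*s - 8) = (s - 4)*(s - 2)*(s + 4)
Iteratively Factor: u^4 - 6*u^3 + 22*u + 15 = (u - 5)*(u^3 - u^2 - 5*u - 3) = (u - 5)*(u + 1)*(u^2 - 2*u - 3) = (u - 5)*(u + 1)^2*(u - 3)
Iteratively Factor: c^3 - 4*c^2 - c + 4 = (c - 4)*(c^2 - 1) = (c - 4)*(c + 1)*(c - 1)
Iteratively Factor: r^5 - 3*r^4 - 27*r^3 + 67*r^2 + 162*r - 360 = (r + 4)*(r^4 - 7*r^3 + r^2 + 63*r - 90) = (r - 3)*(r + 4)*(r^3 - 4*r^2 - 11*r + 30) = (r - 5)*(r - 3)*(r + 4)*(r^2 + r - 6) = (r - 5)*(r - 3)*(r + 3)*(r + 4)*(r - 2)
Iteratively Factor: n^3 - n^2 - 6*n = (n)*(n^2 - n - 6) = n*(n + 2)*(n - 3)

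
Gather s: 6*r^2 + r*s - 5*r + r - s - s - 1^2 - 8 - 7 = 6*r^2 - 4*r + s*(r - 2) - 16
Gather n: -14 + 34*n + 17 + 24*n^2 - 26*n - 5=24*n^2 + 8*n - 2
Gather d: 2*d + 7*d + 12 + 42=9*d + 54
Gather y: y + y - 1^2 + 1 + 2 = 2*y + 2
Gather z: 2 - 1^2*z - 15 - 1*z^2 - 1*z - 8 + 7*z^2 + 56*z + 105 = 6*z^2 + 54*z + 84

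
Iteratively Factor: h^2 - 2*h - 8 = (h - 4)*(h + 2)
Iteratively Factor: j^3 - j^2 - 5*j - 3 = (j + 1)*(j^2 - 2*j - 3) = (j - 3)*(j + 1)*(j + 1)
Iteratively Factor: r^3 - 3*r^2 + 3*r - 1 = (r - 1)*(r^2 - 2*r + 1) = (r - 1)^2*(r - 1)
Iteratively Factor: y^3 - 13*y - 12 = (y - 4)*(y^2 + 4*y + 3) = (y - 4)*(y + 3)*(y + 1)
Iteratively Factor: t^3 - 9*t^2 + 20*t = (t - 4)*(t^2 - 5*t) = t*(t - 4)*(t - 5)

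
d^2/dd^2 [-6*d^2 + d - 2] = -12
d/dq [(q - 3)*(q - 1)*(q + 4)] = 3*q^2 - 13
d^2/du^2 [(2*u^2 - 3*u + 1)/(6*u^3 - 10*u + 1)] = 12*(12*u^6 - 54*u^5 + 96*u^4 - 44*u^3 - 12*u^2 - 3*u + 12)/(216*u^9 - 1080*u^7 + 108*u^6 + 1800*u^5 - 360*u^4 - 982*u^3 + 300*u^2 - 30*u + 1)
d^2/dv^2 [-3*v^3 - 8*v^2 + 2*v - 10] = -18*v - 16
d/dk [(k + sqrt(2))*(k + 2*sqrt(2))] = 2*k + 3*sqrt(2)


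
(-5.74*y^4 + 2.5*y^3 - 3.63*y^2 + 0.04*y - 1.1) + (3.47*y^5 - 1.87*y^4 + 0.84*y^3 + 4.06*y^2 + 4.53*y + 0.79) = 3.47*y^5 - 7.61*y^4 + 3.34*y^3 + 0.43*y^2 + 4.57*y - 0.31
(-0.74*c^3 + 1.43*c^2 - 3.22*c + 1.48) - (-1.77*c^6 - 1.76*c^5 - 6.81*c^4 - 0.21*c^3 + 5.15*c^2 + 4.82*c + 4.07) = 1.77*c^6 + 1.76*c^5 + 6.81*c^4 - 0.53*c^3 - 3.72*c^2 - 8.04*c - 2.59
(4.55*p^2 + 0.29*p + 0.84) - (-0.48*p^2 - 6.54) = 5.03*p^2 + 0.29*p + 7.38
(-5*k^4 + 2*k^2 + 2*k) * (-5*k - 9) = 25*k^5 + 45*k^4 - 10*k^3 - 28*k^2 - 18*k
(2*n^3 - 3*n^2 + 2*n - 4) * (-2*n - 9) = -4*n^4 - 12*n^3 + 23*n^2 - 10*n + 36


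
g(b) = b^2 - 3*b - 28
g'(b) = 2*b - 3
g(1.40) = -30.24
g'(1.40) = -0.20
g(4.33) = -22.24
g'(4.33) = 5.66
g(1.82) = -30.15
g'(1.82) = 0.64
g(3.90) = -24.49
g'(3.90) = 4.80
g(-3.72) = -3.00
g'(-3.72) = -10.44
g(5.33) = -15.58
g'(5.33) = 7.66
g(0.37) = -28.97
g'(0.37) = -2.26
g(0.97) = -29.97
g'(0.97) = -1.06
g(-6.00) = 26.00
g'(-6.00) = -15.00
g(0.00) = -28.00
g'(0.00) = -3.00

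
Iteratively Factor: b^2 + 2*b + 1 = (b + 1)*(b + 1)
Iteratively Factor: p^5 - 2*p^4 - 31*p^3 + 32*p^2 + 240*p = (p)*(p^4 - 2*p^3 - 31*p^2 + 32*p + 240) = p*(p - 5)*(p^3 + 3*p^2 - 16*p - 48) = p*(p - 5)*(p + 4)*(p^2 - p - 12) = p*(p - 5)*(p - 4)*(p + 4)*(p + 3)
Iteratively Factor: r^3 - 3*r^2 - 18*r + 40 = (r - 2)*(r^2 - r - 20) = (r - 2)*(r + 4)*(r - 5)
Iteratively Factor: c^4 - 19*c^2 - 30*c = (c + 3)*(c^3 - 3*c^2 - 10*c) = (c - 5)*(c + 3)*(c^2 + 2*c) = (c - 5)*(c + 2)*(c + 3)*(c)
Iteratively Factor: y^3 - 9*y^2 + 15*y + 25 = (y + 1)*(y^2 - 10*y + 25) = (y - 5)*(y + 1)*(y - 5)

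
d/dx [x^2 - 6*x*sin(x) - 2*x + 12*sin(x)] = -6*x*cos(x) + 2*x - 6*sin(x) + 12*cos(x) - 2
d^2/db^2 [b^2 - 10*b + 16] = 2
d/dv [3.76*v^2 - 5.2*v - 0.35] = 7.52*v - 5.2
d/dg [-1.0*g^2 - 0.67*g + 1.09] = -2.0*g - 0.67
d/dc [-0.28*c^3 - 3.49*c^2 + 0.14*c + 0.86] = -0.84*c^2 - 6.98*c + 0.14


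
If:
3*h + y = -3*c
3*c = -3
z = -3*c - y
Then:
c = -1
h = z/3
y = 3 - z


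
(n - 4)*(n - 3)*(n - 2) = n^3 - 9*n^2 + 26*n - 24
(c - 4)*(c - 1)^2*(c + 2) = c^4 - 4*c^3 - 3*c^2 + 14*c - 8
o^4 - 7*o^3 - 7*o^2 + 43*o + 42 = (o - 7)*(o - 3)*(o + 1)*(o + 2)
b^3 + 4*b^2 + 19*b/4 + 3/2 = (b + 1/2)*(b + 3/2)*(b + 2)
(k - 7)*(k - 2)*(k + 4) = k^3 - 5*k^2 - 22*k + 56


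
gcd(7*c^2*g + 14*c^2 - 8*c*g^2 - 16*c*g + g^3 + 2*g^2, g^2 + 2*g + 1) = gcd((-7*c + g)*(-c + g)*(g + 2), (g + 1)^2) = 1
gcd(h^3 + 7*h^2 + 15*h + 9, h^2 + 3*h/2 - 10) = 1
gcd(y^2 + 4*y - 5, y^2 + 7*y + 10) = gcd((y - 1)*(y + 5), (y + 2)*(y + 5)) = y + 5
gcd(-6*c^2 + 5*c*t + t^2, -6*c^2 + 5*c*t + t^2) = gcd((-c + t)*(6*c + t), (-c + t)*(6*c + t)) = -6*c^2 + 5*c*t + t^2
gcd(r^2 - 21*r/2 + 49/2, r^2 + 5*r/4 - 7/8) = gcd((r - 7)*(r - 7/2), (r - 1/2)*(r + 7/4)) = 1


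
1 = 1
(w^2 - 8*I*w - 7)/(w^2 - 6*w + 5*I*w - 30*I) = (w^2 - 8*I*w - 7)/(w^2 + w*(-6 + 5*I) - 30*I)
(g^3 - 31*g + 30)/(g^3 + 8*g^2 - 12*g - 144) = (g^2 - 6*g + 5)/(g^2 + 2*g - 24)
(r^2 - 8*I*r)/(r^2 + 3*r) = (r - 8*I)/(r + 3)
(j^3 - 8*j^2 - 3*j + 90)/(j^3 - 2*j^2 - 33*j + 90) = (j^2 - 3*j - 18)/(j^2 + 3*j - 18)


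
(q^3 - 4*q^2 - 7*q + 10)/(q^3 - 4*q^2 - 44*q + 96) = (q^3 - 4*q^2 - 7*q + 10)/(q^3 - 4*q^2 - 44*q + 96)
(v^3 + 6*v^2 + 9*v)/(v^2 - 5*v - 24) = v*(v + 3)/(v - 8)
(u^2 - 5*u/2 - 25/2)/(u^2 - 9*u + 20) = (u + 5/2)/(u - 4)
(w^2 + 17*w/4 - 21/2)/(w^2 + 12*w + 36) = (w - 7/4)/(w + 6)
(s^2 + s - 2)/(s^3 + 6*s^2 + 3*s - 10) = 1/(s + 5)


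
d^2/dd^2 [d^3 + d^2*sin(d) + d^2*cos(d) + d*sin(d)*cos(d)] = -sqrt(2)*d^2*sin(d + pi/4) - 2*d*sin(2*d) + 4*sqrt(2)*d*cos(d + pi/4) + 6*d + 2*sqrt(2)*sin(d + pi/4) + 2*cos(2*d)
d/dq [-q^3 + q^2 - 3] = q*(2 - 3*q)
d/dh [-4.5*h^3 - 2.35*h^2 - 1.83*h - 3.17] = -13.5*h^2 - 4.7*h - 1.83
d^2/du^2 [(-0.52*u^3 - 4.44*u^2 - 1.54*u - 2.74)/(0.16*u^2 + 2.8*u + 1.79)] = (-2.77555756156289e-17*u^5 - 3.956352*u^3 - 8.428608*u^2 - 14.715576*u - 54.409176)/(0.004096*u^6 + 0.21504*u^5 + 3.900672*u^4 + 26.76352*u^3 + 43.638768*u^2 + 26.91444*u + 5.735339)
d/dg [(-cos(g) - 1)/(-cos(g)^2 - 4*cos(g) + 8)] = (cos(g)^2 + 2*cos(g) + 12)*sin(g)/(cos(g)^2 + 4*cos(g) - 8)^2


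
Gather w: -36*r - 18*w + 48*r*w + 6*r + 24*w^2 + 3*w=-30*r + 24*w^2 + w*(48*r - 15)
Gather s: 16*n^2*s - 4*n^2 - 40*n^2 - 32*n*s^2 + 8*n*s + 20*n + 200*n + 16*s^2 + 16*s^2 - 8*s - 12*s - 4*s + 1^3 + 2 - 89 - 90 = -44*n^2 + 220*n + s^2*(32 - 32*n) + s*(16*n^2 + 8*n - 24) - 176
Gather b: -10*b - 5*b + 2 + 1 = 3 - 15*b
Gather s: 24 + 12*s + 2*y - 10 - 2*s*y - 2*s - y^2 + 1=s*(10 - 2*y) - y^2 + 2*y + 15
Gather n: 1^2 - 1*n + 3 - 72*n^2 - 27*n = -72*n^2 - 28*n + 4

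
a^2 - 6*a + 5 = (a - 5)*(a - 1)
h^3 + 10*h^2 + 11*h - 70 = (h - 2)*(h + 5)*(h + 7)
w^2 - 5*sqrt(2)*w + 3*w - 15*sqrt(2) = (w + 3)*(w - 5*sqrt(2))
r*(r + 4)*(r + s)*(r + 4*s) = r^4 + 5*r^3*s + 4*r^3 + 4*r^2*s^2 + 20*r^2*s + 16*r*s^2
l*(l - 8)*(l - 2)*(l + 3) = l^4 - 7*l^3 - 14*l^2 + 48*l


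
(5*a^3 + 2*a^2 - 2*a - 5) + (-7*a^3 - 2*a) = -2*a^3 + 2*a^2 - 4*a - 5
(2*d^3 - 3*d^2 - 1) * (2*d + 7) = 4*d^4 + 8*d^3 - 21*d^2 - 2*d - 7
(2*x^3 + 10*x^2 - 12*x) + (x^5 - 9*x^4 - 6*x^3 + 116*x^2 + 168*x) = x^5 - 9*x^4 - 4*x^3 + 126*x^2 + 156*x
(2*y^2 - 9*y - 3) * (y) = 2*y^3 - 9*y^2 - 3*y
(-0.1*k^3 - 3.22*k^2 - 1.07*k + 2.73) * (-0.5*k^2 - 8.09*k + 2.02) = 0.05*k^5 + 2.419*k^4 + 26.3828*k^3 + 0.786899999999999*k^2 - 24.2471*k + 5.5146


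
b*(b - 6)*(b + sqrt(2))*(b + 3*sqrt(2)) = b^4 - 6*b^3 + 4*sqrt(2)*b^3 - 24*sqrt(2)*b^2 + 6*b^2 - 36*b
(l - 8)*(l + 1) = l^2 - 7*l - 8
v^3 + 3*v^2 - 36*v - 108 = (v - 6)*(v + 3)*(v + 6)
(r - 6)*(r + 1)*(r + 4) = r^3 - r^2 - 26*r - 24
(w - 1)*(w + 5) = w^2 + 4*w - 5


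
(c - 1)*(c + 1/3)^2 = c^3 - c^2/3 - 5*c/9 - 1/9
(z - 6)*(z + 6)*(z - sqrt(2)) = z^3 - sqrt(2)*z^2 - 36*z + 36*sqrt(2)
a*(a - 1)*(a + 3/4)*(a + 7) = a^4 + 27*a^3/4 - 5*a^2/2 - 21*a/4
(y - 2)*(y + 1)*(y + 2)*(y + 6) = y^4 + 7*y^3 + 2*y^2 - 28*y - 24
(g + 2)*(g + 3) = g^2 + 5*g + 6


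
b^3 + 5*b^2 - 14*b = b*(b - 2)*(b + 7)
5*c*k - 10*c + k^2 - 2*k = (5*c + k)*(k - 2)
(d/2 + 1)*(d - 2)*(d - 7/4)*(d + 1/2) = d^4/2 - 5*d^3/8 - 39*d^2/16 + 5*d/2 + 7/4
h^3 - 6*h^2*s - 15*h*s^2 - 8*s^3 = (h - 8*s)*(h + s)^2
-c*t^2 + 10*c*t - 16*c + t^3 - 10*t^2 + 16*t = (-c + t)*(t - 8)*(t - 2)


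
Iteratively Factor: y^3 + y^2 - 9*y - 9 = (y - 3)*(y^2 + 4*y + 3) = (y - 3)*(y + 1)*(y + 3)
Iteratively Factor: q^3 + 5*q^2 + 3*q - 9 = (q + 3)*(q^2 + 2*q - 3) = (q - 1)*(q + 3)*(q + 3)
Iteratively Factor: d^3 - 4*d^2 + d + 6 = (d - 3)*(d^2 - d - 2) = (d - 3)*(d + 1)*(d - 2)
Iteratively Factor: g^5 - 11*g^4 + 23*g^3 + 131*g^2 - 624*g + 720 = (g - 3)*(g^4 - 8*g^3 - g^2 + 128*g - 240) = (g - 3)*(g + 4)*(g^3 - 12*g^2 + 47*g - 60) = (g - 3)^2*(g + 4)*(g^2 - 9*g + 20) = (g - 4)*(g - 3)^2*(g + 4)*(g - 5)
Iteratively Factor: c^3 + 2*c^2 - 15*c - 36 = (c + 3)*(c^2 - c - 12) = (c - 4)*(c + 3)*(c + 3)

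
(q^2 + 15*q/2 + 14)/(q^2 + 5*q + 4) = (q + 7/2)/(q + 1)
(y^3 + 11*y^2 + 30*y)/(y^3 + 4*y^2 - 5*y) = (y + 6)/(y - 1)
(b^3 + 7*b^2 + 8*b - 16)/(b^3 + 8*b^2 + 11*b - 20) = (b + 4)/(b + 5)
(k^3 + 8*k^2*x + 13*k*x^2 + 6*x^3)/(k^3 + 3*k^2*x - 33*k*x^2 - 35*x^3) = (-k^2 - 7*k*x - 6*x^2)/(-k^2 - 2*k*x + 35*x^2)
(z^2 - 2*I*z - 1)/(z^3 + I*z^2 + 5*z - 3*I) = 1/(z + 3*I)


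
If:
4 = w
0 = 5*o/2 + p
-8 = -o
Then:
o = 8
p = -20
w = 4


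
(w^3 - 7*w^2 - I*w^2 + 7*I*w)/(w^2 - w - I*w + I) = w*(w - 7)/(w - 1)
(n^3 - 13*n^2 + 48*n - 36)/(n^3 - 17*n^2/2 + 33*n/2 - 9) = 2*(n - 6)/(2*n - 3)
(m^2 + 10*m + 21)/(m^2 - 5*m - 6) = (m^2 + 10*m + 21)/(m^2 - 5*m - 6)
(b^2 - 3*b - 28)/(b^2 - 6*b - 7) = (b + 4)/(b + 1)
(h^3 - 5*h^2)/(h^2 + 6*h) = h*(h - 5)/(h + 6)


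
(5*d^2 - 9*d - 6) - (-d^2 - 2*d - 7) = 6*d^2 - 7*d + 1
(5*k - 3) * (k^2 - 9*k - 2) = 5*k^3 - 48*k^2 + 17*k + 6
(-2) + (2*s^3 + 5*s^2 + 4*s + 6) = 2*s^3 + 5*s^2 + 4*s + 4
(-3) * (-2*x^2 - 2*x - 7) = 6*x^2 + 6*x + 21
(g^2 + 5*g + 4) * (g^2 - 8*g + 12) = g^4 - 3*g^3 - 24*g^2 + 28*g + 48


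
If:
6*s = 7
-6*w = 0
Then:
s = 7/6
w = 0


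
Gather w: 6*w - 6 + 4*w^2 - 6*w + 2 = 4*w^2 - 4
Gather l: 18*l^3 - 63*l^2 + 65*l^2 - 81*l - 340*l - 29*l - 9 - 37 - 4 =18*l^3 + 2*l^2 - 450*l - 50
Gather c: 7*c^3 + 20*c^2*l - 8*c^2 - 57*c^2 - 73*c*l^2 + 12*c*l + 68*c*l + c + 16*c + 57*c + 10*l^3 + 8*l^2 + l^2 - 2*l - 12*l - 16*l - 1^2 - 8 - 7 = 7*c^3 + c^2*(20*l - 65) + c*(-73*l^2 + 80*l + 74) + 10*l^3 + 9*l^2 - 30*l - 16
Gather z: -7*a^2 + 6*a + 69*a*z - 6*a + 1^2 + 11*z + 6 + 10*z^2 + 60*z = -7*a^2 + 10*z^2 + z*(69*a + 71) + 7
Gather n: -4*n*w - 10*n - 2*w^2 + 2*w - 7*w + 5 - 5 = n*(-4*w - 10) - 2*w^2 - 5*w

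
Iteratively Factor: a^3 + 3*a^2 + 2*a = (a + 2)*(a^2 + a) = (a + 1)*(a + 2)*(a)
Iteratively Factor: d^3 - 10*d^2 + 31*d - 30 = (d - 2)*(d^2 - 8*d + 15) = (d - 3)*(d - 2)*(d - 5)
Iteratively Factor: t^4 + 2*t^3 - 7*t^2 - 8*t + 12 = (t - 1)*(t^3 + 3*t^2 - 4*t - 12) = (t - 1)*(t + 2)*(t^2 + t - 6) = (t - 2)*(t - 1)*(t + 2)*(t + 3)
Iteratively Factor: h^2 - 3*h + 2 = (h - 2)*(h - 1)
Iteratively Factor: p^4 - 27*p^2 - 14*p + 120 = (p + 4)*(p^3 - 4*p^2 - 11*p + 30) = (p - 5)*(p + 4)*(p^2 + p - 6) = (p - 5)*(p + 3)*(p + 4)*(p - 2)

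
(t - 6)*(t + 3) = t^2 - 3*t - 18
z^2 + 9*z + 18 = (z + 3)*(z + 6)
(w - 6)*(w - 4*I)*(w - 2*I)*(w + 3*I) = w^4 - 6*w^3 - 3*I*w^3 + 10*w^2 + 18*I*w^2 - 60*w - 24*I*w + 144*I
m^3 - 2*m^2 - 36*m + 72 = (m - 6)*(m - 2)*(m + 6)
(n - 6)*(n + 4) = n^2 - 2*n - 24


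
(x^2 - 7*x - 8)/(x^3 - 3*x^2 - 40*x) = (x + 1)/(x*(x + 5))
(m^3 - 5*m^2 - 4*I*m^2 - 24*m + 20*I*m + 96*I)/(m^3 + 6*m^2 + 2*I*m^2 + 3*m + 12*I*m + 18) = (m^3 + m^2*(-5 - 4*I) + m*(-24 + 20*I) + 96*I)/(m^3 + m^2*(6 + 2*I) + m*(3 + 12*I) + 18)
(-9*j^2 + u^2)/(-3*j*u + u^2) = (3*j + u)/u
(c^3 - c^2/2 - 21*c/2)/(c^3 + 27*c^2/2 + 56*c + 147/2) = c*(2*c - 7)/(2*c^2 + 21*c + 49)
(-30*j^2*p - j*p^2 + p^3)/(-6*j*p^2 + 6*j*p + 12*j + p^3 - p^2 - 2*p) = p*(5*j + p)/(p^2 - p - 2)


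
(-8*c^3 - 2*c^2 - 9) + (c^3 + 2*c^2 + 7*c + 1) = -7*c^3 + 7*c - 8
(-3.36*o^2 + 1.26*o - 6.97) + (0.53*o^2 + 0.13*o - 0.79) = -2.83*o^2 + 1.39*o - 7.76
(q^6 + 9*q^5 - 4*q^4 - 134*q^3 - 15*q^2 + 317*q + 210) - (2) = q^6 + 9*q^5 - 4*q^4 - 134*q^3 - 15*q^2 + 317*q + 208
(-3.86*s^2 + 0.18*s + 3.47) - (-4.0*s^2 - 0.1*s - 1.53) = 0.14*s^2 + 0.28*s + 5.0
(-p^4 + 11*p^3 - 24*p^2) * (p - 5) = -p^5 + 16*p^4 - 79*p^3 + 120*p^2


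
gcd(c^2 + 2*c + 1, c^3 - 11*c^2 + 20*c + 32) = c + 1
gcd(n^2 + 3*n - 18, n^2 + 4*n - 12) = n + 6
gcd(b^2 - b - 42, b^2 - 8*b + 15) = 1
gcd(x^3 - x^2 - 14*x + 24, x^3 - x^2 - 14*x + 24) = x^3 - x^2 - 14*x + 24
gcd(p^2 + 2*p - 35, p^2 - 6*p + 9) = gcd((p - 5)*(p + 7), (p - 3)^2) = 1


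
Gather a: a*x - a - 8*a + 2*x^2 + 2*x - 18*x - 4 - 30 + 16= a*(x - 9) + 2*x^2 - 16*x - 18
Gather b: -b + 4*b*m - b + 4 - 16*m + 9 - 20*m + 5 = b*(4*m - 2) - 36*m + 18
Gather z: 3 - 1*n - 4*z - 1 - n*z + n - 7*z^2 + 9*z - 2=-7*z^2 + z*(5 - n)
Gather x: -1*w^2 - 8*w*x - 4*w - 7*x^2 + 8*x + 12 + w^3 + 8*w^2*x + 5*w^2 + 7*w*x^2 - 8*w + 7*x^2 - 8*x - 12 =w^3 + 4*w^2 + 7*w*x^2 - 12*w + x*(8*w^2 - 8*w)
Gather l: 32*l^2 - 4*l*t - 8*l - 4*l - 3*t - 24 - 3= 32*l^2 + l*(-4*t - 12) - 3*t - 27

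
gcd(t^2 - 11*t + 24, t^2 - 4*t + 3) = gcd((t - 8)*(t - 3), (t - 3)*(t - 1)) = t - 3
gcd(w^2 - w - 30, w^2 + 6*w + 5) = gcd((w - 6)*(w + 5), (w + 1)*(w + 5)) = w + 5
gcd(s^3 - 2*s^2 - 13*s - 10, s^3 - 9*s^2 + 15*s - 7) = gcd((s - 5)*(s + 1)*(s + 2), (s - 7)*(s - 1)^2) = 1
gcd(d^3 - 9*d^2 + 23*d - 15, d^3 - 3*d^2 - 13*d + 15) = d^2 - 6*d + 5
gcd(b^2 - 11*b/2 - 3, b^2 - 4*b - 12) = b - 6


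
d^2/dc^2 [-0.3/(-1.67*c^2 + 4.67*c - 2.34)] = (-1.67334*c^2 + 4.67934*c + 0.3*(3.34*c - 4.67)*(6.68*c - 9.34) - 2.34468)/(1.67*c^2 - 4.67*c + 2.34)^3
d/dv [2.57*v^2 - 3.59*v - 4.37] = 5.14*v - 3.59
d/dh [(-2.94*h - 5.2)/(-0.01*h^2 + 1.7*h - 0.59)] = (-0.0294*h^2 - 0.104*h + 10.5746)/(0.0001*h^4 - 0.034*h^3 + 2.9018*h^2 - 2.006*h + 0.3481)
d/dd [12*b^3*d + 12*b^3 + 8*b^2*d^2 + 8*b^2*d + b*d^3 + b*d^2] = b*(12*b^2 + 16*b*d + 8*b + 3*d^2 + 2*d)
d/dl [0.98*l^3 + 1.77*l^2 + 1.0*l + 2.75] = 2.94*l^2 + 3.54*l + 1.0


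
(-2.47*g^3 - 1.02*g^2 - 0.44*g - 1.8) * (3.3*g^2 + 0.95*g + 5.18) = -8.151*g^5 - 5.7125*g^4 - 15.2156*g^3 - 11.6416*g^2 - 3.9892*g - 9.324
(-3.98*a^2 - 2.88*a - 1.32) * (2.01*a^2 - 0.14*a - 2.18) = -7.9998*a^4 - 5.2316*a^3 + 6.4264*a^2 + 6.4632*a + 2.8776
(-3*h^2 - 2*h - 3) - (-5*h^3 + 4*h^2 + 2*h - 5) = 5*h^3 - 7*h^2 - 4*h + 2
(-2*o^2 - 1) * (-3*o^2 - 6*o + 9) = 6*o^4 + 12*o^3 - 15*o^2 + 6*o - 9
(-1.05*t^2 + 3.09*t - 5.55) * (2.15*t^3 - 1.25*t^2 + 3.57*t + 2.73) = -2.2575*t^5 + 7.956*t^4 - 19.5435*t^3 + 15.1023*t^2 - 11.3778*t - 15.1515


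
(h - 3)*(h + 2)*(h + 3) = h^3 + 2*h^2 - 9*h - 18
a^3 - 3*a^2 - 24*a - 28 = (a - 7)*(a + 2)^2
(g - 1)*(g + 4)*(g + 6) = g^3 + 9*g^2 + 14*g - 24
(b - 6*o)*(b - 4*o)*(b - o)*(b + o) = b^4 - 10*b^3*o + 23*b^2*o^2 + 10*b*o^3 - 24*o^4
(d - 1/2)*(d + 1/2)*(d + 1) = d^3 + d^2 - d/4 - 1/4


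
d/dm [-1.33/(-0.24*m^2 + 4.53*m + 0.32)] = (6.0249 - 0.6384*m)/(-0.24*m^2 + 4.53*m + 0.32)^2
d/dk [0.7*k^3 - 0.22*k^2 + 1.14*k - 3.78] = 2.1*k^2 - 0.44*k + 1.14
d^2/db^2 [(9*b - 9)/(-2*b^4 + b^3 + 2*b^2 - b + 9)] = 18*((b - 1)*(8*b^3 - 3*b^2 - 4*b + 1)^2 + (8*b^3 - 3*b^2 - 4*b - (b - 1)*(-12*b^2 + 3*b + 2) + 1)*(-2*b^4 + b^3 + 2*b^2 - b + 9))/(-2*b^4 + b^3 + 2*b^2 - b + 9)^3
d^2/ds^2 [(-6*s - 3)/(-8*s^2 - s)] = 6*(128*s^3 + 192*s^2 + 24*s + 1)/(s^3*(512*s^3 + 192*s^2 + 24*s + 1))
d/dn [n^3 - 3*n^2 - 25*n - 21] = 3*n^2 - 6*n - 25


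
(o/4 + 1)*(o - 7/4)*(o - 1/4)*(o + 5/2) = o^4/4 + 9*o^3/8 - 41*o^2/64 - 549*o/128 + 35/32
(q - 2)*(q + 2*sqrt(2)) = q^2 - 2*q + 2*sqrt(2)*q - 4*sqrt(2)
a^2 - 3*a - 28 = (a - 7)*(a + 4)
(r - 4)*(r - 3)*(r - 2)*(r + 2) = r^4 - 7*r^3 + 8*r^2 + 28*r - 48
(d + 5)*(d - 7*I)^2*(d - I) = d^4 + 5*d^3 - 15*I*d^3 - 63*d^2 - 75*I*d^2 - 315*d + 49*I*d + 245*I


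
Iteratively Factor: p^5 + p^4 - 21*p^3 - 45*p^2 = (p - 5)*(p^4 + 6*p^3 + 9*p^2) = (p - 5)*(p + 3)*(p^3 + 3*p^2) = p*(p - 5)*(p + 3)*(p^2 + 3*p) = p^2*(p - 5)*(p + 3)*(p + 3)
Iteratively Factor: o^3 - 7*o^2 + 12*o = (o)*(o^2 - 7*o + 12) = o*(o - 4)*(o - 3)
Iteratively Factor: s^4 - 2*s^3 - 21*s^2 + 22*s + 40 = (s + 1)*(s^3 - 3*s^2 - 18*s + 40) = (s + 1)*(s + 4)*(s^2 - 7*s + 10) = (s - 5)*(s + 1)*(s + 4)*(s - 2)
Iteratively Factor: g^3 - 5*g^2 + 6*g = (g)*(g^2 - 5*g + 6) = g*(g - 3)*(g - 2)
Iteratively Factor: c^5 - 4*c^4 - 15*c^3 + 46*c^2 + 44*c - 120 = (c + 2)*(c^4 - 6*c^3 - 3*c^2 + 52*c - 60) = (c + 2)*(c + 3)*(c^3 - 9*c^2 + 24*c - 20) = (c - 2)*(c + 2)*(c + 3)*(c^2 - 7*c + 10) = (c - 5)*(c - 2)*(c + 2)*(c + 3)*(c - 2)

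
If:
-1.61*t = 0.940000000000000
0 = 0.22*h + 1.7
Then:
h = -7.73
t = -0.58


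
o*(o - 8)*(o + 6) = o^3 - 2*o^2 - 48*o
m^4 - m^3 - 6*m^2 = m^2*(m - 3)*(m + 2)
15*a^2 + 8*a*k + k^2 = (3*a + k)*(5*a + k)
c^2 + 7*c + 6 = (c + 1)*(c + 6)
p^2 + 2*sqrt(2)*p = p*(p + 2*sqrt(2))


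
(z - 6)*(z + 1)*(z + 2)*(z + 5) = z^4 + 2*z^3 - 31*z^2 - 92*z - 60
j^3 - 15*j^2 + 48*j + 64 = (j - 8)^2*(j + 1)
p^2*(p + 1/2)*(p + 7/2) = p^4 + 4*p^3 + 7*p^2/4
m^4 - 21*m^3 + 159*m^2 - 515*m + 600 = (m - 8)*(m - 5)^2*(m - 3)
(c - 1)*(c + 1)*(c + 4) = c^3 + 4*c^2 - c - 4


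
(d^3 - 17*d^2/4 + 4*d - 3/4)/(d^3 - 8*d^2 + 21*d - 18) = (4*d^2 - 5*d + 1)/(4*(d^2 - 5*d + 6))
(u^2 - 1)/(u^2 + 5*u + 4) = (u - 1)/(u + 4)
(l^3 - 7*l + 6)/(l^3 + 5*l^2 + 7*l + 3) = (l^2 - 3*l + 2)/(l^2 + 2*l + 1)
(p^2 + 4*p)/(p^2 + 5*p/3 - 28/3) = 3*p/(3*p - 7)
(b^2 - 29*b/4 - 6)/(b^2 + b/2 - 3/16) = 4*(b - 8)/(4*b - 1)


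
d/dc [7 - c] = -1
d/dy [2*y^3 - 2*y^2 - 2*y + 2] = 6*y^2 - 4*y - 2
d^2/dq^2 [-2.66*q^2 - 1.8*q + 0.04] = -5.32000000000000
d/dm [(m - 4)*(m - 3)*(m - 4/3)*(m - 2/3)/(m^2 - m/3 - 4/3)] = 2*(3*m^3 - 7*m^2 - 23*m + 37)/(3*(m^2 + 2*m + 1))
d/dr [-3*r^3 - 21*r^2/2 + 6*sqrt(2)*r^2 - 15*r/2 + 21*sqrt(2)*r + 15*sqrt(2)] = -9*r^2 - 21*r + 12*sqrt(2)*r - 15/2 + 21*sqrt(2)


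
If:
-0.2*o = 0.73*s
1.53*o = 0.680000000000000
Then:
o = 0.44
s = -0.12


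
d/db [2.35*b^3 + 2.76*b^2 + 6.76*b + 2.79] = 7.05*b^2 + 5.52*b + 6.76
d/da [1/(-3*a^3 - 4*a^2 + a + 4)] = (9*a^2 + 8*a - 1)/(3*a^3 + 4*a^2 - a - 4)^2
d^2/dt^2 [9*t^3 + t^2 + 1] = 54*t + 2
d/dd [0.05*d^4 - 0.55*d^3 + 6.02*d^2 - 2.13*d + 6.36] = 0.2*d^3 - 1.65*d^2 + 12.04*d - 2.13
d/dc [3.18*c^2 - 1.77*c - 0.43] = 6.36*c - 1.77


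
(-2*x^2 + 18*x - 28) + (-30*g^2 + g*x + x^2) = -30*g^2 + g*x - x^2 + 18*x - 28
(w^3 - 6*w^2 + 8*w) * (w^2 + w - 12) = w^5 - 5*w^4 - 10*w^3 + 80*w^2 - 96*w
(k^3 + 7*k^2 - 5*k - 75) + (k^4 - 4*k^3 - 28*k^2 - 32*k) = k^4 - 3*k^3 - 21*k^2 - 37*k - 75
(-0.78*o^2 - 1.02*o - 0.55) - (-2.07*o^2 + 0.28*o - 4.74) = 1.29*o^2 - 1.3*o + 4.19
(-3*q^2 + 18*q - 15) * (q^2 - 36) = -3*q^4 + 18*q^3 + 93*q^2 - 648*q + 540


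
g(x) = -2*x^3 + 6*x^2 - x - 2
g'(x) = -6*x^2 + 12*x - 1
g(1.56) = 3.45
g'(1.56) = 3.12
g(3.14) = -7.90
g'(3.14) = -22.48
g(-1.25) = 12.53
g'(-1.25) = -25.38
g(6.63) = -327.76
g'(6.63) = -185.18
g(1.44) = 3.03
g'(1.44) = 3.84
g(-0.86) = 4.57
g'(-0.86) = -15.76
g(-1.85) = 33.05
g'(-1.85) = -43.74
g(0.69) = -0.49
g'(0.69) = 4.42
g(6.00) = -224.00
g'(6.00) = -145.00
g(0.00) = -2.00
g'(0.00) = -1.00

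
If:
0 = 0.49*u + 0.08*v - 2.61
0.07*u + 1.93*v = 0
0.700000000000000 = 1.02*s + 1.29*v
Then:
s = 0.93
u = 5.36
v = -0.19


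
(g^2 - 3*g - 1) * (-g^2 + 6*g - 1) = -g^4 + 9*g^3 - 18*g^2 - 3*g + 1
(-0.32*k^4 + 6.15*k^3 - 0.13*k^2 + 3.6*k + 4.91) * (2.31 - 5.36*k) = 1.7152*k^5 - 33.7032*k^4 + 14.9033*k^3 - 19.5963*k^2 - 18.0016*k + 11.3421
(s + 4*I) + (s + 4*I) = 2*s + 8*I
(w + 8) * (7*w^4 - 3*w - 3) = 7*w^5 + 56*w^4 - 3*w^2 - 27*w - 24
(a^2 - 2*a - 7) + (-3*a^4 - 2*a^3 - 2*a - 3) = -3*a^4 - 2*a^3 + a^2 - 4*a - 10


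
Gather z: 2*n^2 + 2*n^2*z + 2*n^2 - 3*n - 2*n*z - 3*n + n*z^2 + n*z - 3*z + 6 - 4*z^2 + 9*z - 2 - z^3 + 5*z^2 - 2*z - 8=4*n^2 - 6*n - z^3 + z^2*(n + 1) + z*(2*n^2 - n + 4) - 4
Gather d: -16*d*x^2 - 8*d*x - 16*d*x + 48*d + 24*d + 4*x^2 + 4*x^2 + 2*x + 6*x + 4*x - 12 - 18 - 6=d*(-16*x^2 - 24*x + 72) + 8*x^2 + 12*x - 36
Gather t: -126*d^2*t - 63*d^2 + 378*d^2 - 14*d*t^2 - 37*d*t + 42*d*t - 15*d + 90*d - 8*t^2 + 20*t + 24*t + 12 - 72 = 315*d^2 + 75*d + t^2*(-14*d - 8) + t*(-126*d^2 + 5*d + 44) - 60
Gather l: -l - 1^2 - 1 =-l - 2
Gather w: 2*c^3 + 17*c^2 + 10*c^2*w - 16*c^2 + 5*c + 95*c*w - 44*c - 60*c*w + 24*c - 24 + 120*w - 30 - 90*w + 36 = 2*c^3 + c^2 - 15*c + w*(10*c^2 + 35*c + 30) - 18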